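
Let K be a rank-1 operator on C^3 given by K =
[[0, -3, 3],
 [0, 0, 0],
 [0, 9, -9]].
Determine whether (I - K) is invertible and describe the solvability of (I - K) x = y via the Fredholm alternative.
(I - K) is invertible (det(I - K) = 10 ≠ 0), so for every y in C^3 the equation (I - K) x = y has a unique solution.

K has rank 1, so it is an outer product K = u v^T: every row of K is a multiple of one row vector. Reading off the entries, u = (-1, 0, 3) and v = (0, 3, -3) (row i of K equals u_i·v^T). A rank-one matrix u v^T satisfies K u = u (v·u) and kills the (2)-dimensional subspace v^⊥, so its characteristic polynomial is lambda^2 (lambda - v·u) with v·u = tr K = -9. Hence the eigenvalues of I - K are 1 (multiplicity 2) and 1 - (-9) = 10, so det(I - K) = 10. (Direct check: I - K =
[[1, 3, -3],
 [0, 1, 0],
 [0, -9, 10]]
has determinant 10.) The finite-dimensional Fredholm alternative says: either (I - K) is invertible, or ker(I - K) ≠ {0} and then range(I - K) = ker((I - K)^*)^⊥, with dim ker(I - K) = dim ker((I - K)^*). Since det(I - K) ≠ 0, 1 is not an eigenvalue of K and ker(I - K) = {0}, so we are in the first case: for every y there is a unique x = (I - K)^(-1) y. Explicitly, by the Sherman–Morrison formula, (I - u v^T)^(-1) = I + u v^T/(1 - v·u), i.e. (I - K)^(-1) = I + K/(10).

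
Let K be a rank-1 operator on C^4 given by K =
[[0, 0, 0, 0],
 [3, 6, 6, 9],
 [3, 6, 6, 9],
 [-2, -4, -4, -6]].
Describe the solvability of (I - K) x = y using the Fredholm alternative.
(I - K) is invertible (det(I - K) = -5 ≠ 0), so for every y in C^4 the equation (I - K) x = y has a unique solution.

K has rank 1, so it is an outer product K = u v^T: every row of K is a multiple of one row vector. Reading off the entries, u = (0, -3, -3, 2) and v = (-1, -2, -2, -3) (row i of K equals u_i·v^T). A rank-one matrix u v^T satisfies K u = u (v·u) and kills the (3)-dimensional subspace v^⊥, so its characteristic polynomial is lambda^3 (lambda - v·u) with v·u = tr K = 6. Hence the eigenvalues of I - K are 1 (multiplicity 3) and 1 - (6) = -5, so det(I - K) = -5. (Direct check: I - K =
[[1, 0, 0, 0],
 [-3, -5, -6, -9],
 [-3, -6, -5, -9],
 [2, 4, 4, 7]]
has determinant -5.) The finite-dimensional Fredholm alternative says: either (I - K) is invertible, or ker(I - K) ≠ {0} and then range(I - K) = ker((I - K)^*)^⊥, with dim ker(I - K) = dim ker((I - K)^*). Since det(I - K) ≠ 0, 1 is not an eigenvalue of K and ker(I - K) = {0}, so we are in the first case: for every y there is a unique x = (I - K)^(-1) y. Explicitly, by the Sherman–Morrison formula, (I - u v^T)^(-1) = I + u v^T/(1 - v·u), i.e. (I - K)^(-1) = I + K/(-5).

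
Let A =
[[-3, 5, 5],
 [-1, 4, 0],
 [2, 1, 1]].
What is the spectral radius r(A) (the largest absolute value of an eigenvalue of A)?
r(A) ≈ 4.3746

The eigenvalues of A are the roots of its characteristic polynomial. With M = A (coefficients from the trace, the sum of principal 2x2 minors, and det A):
  p(λ) = det(λ I - M) = λ^3 - 2λ^2 - 16λ + 52.
No integer candidate from the rational root theorem (±divisors of 52) is a root, so the roots are irrational. The cubic discriminant is Δ = -23984 < 0, so there is one real root and a complex-conjugate pair. p(-5) = -43 and p(-4) = 20 have opposite signs, so a root lies in (-5, -4); Newton's method refines it to λ ≈ -4.3746. Dividing out (λ - (-4.3746)) leaves approximately λ^2 - 6.3746λ + 11.8867. For λ^2 - 6.3746λ + 11.8867 the discriminant is -6.9108. It is negative, so the remaining roots are the complex-conjugate pair λ ≈ 3.1873 ± 1.3144i. Their product equals the constant term, so |λ|^2 ≈ 11.8867 and |λ| ≈ 3.4477.
Thus the eigenvalues (to 4 decimals) are -4.3746 (modulus 4.3746); 3.1873 ± 1.3144i (modulus 3.4477). The spectral radius is the largest modulus: r(A) ≈ 4.3746. (Cross-check: r(A) ≤ ||A||_2 ≈ 8.3342; equality holds whenever A is normal, though it can also hold for some non-normal A.)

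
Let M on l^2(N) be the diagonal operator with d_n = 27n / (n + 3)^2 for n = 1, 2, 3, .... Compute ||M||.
||M|| = 9/4 (attained at n = 3)

For M diagonal, ||M|| = sup_n |d_n|. Treat f(x) = 27x / (x + 3)^2 for real x > 0. By the quotient rule, f'(x) = 27(3 - x)/(x + 3)^3, which is positive for x < 3 and negative for x > 3. So f has a unique maximum at x = 3, and since 3 is a positive integer, the supremum over n ≥ 1 is attained at n = 3: d_3 = 27·3/(3 + 3)^2 = 27·3/36 = 9/4. Hence ||M|| = 9/4.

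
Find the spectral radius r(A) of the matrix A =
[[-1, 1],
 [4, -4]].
r(A) = 5

The eigenvalues of A are the roots of its characteristic polynomial. With M = A (coefficients from the trace and determinant):
  p(λ) = det(λ I - M) = λ^2 + 5λ.
For λ^2 + 5λ the discriminant is 25. It is a perfect square (5^2), so the roots are rational: λ = (-5 ± 5)/2 = 0, -5.
Thus the eigenvalues (to 4 decimals) are 0 (modulus 0); -5 (modulus 5). The spectral radius is the largest modulus: r(A) = 5. (Cross-check: r(A) ≤ ||A||_2 ≈ 5.831; equality holds whenever A is normal, though it can also hold for some non-normal A.)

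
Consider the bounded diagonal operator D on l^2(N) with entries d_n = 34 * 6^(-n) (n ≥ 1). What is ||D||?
||D|| = 17/3 (attained at n = 1)

For D diagonal, ||D|| = sup_n |d_n|. The sequence d_n = 34 * 6^(-n) is positive and strictly decreasing (ratio 6^(-1) < 1), so the supremum is d_1 = 34/6 = 17/3. Hence ||D|| = 17/3.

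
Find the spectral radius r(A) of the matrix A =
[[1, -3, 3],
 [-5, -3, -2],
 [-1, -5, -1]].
r(A) ≈ 4.8518

The eigenvalues of A are the roots of its characteristic polynomial. With M = A (coefficients from the trace, the sum of principal 2x2 minors, and det A):
  p(λ) = det(λ I - M) = λ^3 + 3λ^2 - 23λ - 68.
No integer candidate from the rational root theorem (±divisors of 68) is a root, so the roots are irrational. The cubic discriminant is Δ = 20381 > 0, so there are three distinct real roots. p(-5) = -3 and p(-4) = 8 have opposite signs, so a root lies in (-5, -4); Newton's method refines it to λ ≈ -4.8518. p(-3) = 1 and p(-2) = -18 have opposite signs, so a root lies in (-3, -2); Newton's method refines it to λ ≈ -2.9306. p(4) = -48 and p(5) = 17 have opposite signs, so a root lies in (4, 5); Newton's method refines it to λ ≈ 4.7824. Check (Vieta): the three roots sum to -3, matching tr M = -3.
Thus the eigenvalues (to 4 decimals) are -4.8518 (modulus 4.8518); -2.9306 (modulus 2.9306); 4.7824 (modulus 4.7824). The spectral radius is the largest modulus: r(A) ≈ 4.8518. (Cross-check: r(A) ≤ ||A||_2 ≈ 7.4801; equality holds whenever A is normal, though it can also hold for some non-normal A.)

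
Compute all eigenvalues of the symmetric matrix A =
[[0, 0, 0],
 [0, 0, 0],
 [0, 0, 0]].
sigma(A) ≈ {0} (0 with multiplicity 3)

A is real symmetric, so its spectrum consists of real eigenvalues. Expanding the characteristic polynomial of the displayed matrix gives
  det(λ I - A) = p(λ) = λ^3 + (0)λ^2 + (0)λ + (0).
Solving p(λ) = 0 yields eigenvalues ≈ 0, 0, 0. (A is shown rounded to 4 decimals, so these recover the underlying integer eigenvalues to within that precision.)
Verification: the trace of A = 0 equals the sum of eigenvalues 0, and det(A) ≈ 0.0000 matches the eigenvalue product 0.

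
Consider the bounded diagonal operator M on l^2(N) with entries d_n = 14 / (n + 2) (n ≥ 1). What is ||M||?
||M|| = 14/3 (attained at n = 1)

For M diagonal, ||M|| = sup_n |d_n| = sup_n 14/(n + 2). This is positive and strictly decreasing in n, so the supremum is attained at n = 1: d_1 = 14/(1 + 2) = 14/3. Hence ||M|| = 14/3.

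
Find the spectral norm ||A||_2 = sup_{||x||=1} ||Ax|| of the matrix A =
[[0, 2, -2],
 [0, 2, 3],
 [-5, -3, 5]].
||A||_2 ≈ 8.0762 (= sqrt(largest eigenvalue of A^T A))

||A||_2 = sigma_max(A) = sqrt(lambda_max(A^T A)). Form the symmetric matrix M = A^T A =
[[25, 15, -25],
 [15, 17, -13],
 [-25, -13, 38]].
Its characteristic polynomial (trace, sum of principal 2x2 minors, determinant of M give the coefficients) is
  p(λ) = det(λ I - M) = λ^3 - 80λ^2 + 1002λ - 2500.
No integer candidate from the rational root theorem (±divisors of 2500) is a root, so the roots are irrational. The cubic discriminant is Δ = 720027568 > 0, so there are three distinct real roots. p(3) = -187 and p(4) = 292 have opposite signs, so a root lies in (3, 4); Newton's method refines it to λ ≈ 3.357. p(11) = 173 and p(12) = -268 have opposite signs, so a root lies in (11, 12); Newton's method refines it to λ ≈ 11.4174. p(65) = -745 and p(66) = 2648 have opposite signs, so a root lies in (65, 66); Newton's method refines it to λ ≈ 65.2256. Check (Vieta): the three roots sum to 80, matching tr M = 80.
So the eigenvalues of A^T A are ≈ 3.357, 11.4174, 65.2256 (all ≥ 0, as they must be for A^T A). The largest is λ_max ≈ 65.2256, hence ||A||_2 = sqrt(λ_max) ≈ 8.0762.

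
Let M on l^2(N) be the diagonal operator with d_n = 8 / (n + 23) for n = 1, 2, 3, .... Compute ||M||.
||M|| = 1/3 (attained at n = 1)

For M diagonal, ||M|| = sup_n |d_n| = sup_n 8/(n + 23). This is positive and strictly decreasing in n, so the supremum is attained at n = 1: d_1 = 8/(1 + 23) = 1/3. Hence ||M|| = 1/3.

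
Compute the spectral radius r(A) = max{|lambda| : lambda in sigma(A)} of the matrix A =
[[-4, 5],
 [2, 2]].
r(A) = (2 + sqrt(76))/2 ≈ 5.3589

The eigenvalues of A are the roots of its characteristic polynomial. With M = A (coefficients from the trace and determinant):
  p(λ) = det(λ I - M) = λ^2 + 2λ - 18.
For λ^2 + 2λ - 18 the discriminant is 76. It is nonnegative but not a perfect square, so the roots are real and irrational: λ = (-2 ± sqrt(76))/2 ≈ 3.3589, -5.3589.
Thus the eigenvalues (to 4 decimals) are 3.3589 (modulus 3.3589); -5.3589 (modulus 5.3589). The spectral radius is the largest modulus: r(A) = (2 + sqrt(76))/2 ≈ 5.3589. (Cross-check: r(A) ≤ ||A||_2 ≈ 6.4125; equality holds whenever A is normal, though it can also hold for some non-normal A.)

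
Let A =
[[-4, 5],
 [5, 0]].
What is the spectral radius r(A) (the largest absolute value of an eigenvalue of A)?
r(A) = (4 + sqrt(116))/2 ≈ 7.3852

The eigenvalues of A are the roots of its characteristic polynomial. With M = A (coefficients from the trace and determinant):
  p(λ) = det(λ I - M) = λ^2 + 4λ - 25.
For λ^2 + 4λ - 25 the discriminant is 116. It is nonnegative but not a perfect square, so the roots are real and irrational: λ = (-4 ± sqrt(116))/2 ≈ 3.3852, -7.3852.
Thus the eigenvalues (to 4 decimals) are 3.3852 (modulus 3.3852); -7.3852 (modulus 7.3852). The spectral radius is the largest modulus: r(A) = (4 + sqrt(116))/2 ≈ 7.3852. (Cross-check: r(A) ≤ ||A||_2 ≈ 7.3852; equality holds whenever A is normal, though it can also hold for some non-normal A.)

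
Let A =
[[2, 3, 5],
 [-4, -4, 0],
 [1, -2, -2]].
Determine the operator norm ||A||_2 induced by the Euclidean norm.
||A||_2 ≈ 7.6677 (= sqrt(largest eigenvalue of A^T A))

||A||_2 = sigma_max(A) = sqrt(lambda_max(A^T A)). Form the symmetric matrix M = A^T A =
[[21, 20, 8],
 [20, 29, 19],
 [8, 19, 29]].
Its characteristic polynomial (trace, sum of principal 2x2 minors, determinant of M give the coefficients) is
  p(λ) = det(λ I - M) = λ^3 - 79λ^2 + 1234λ - 2704.
No integer candidate from the rational root theorem (±divisors of 2704) is a root, so the roots are irrational. The cubic discriminant is Δ = 1201911716 > 0, so there are three distinct real roots. p(2) = -544 and p(3) = 314 have opposite signs, so a root lies in (2, 3); Newton's method refines it to λ ≈ 2.6143. p(17) = 356 and p(18) = -256 have opposite signs, so a root lies in (17, 18); Newton's method refines it to λ ≈ 17.5921. p(58) = -1776 and p(59) = 482 have opposite signs, so a root lies in (58, 59); Newton's method refines it to λ ≈ 58.7936. Check (Vieta): the three roots sum to 79, matching tr M = 79.
So the eigenvalues of A^T A are ≈ 2.6143, 17.5921, 58.7936 (all ≥ 0, as they must be for A^T A). The largest is λ_max ≈ 58.7936, hence ||A||_2 = sqrt(λ_max) ≈ 7.6677.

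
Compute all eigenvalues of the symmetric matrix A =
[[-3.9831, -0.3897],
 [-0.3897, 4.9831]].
sigma(A) ≈ {-4, 5}

A is real symmetric, so its spectrum consists of real eigenvalues. Expanding the characteristic polynomial of the displayed matrix gives
  det(λ I - A) = p(λ) = λ^2 + (-1)λ + (-20).
Solving p(λ) = 0 yields eigenvalues ≈ -4, 5. (A is shown rounded to 4 decimals, so these recover the underlying integer eigenvalues to within that precision.)
Verification: the trace of A = 1 equals the sum of eigenvalues 1, and det(A) ≈ -20.0001 matches the eigenvalue product -20.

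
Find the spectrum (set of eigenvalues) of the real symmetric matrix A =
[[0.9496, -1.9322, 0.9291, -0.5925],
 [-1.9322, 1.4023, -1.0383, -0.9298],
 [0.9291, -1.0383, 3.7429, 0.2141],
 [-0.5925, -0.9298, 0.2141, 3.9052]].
sigma(A) ≈ {-1, 2, 4, 5}

A is real symmetric, so its spectrum consists of real eigenvalues. Expanding the characteristic polynomial of the displayed matrix gives
  det(λ I - A) = p(λ) = λ^4 + (-10)λ^3 + (27)λ^2 + (-1.9986)λ + (-40.0027).
Solving p(λ) = 0 yields eigenvalues ≈ -1, 2, 4, 5. (A is shown rounded to 4 decimals, so these recover the underlying integer eigenvalues to within that precision.)
Verification: the trace of A = 10 equals the sum of eigenvalues 10, and det(A) ≈ -40.0027 matches the eigenvalue product -40.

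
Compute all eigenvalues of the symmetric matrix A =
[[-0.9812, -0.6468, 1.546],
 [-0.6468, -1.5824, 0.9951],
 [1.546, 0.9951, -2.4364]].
sigma(A) ≈ {-4, -1, 0}

A is real symmetric, so its spectrum consists of real eigenvalues. Expanding the characteristic polynomial of the displayed matrix gives
  det(λ I - A) = p(λ) = λ^3 + (5)λ^2 + (4)λ + (0).
Solving p(λ) = 0 yields eigenvalues ≈ -4, -1, 0. (A is shown rounded to 4 decimals, so these recover the underlying integer eigenvalues to within that precision.)
Verification: the trace of A = -5 equals the sum of eigenvalues -5, and det(A) ≈ 0.0000 matches the eigenvalue product 0.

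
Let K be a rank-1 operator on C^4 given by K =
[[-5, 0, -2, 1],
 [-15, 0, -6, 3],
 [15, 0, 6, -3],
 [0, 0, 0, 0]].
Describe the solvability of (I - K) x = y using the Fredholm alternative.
(I - K) is singular (det(I - K) = 0, i.e. 1 ∈ sigma(K)). (I - K) x = y is solvable iff y ⊥ ker((I - K)^*) = span{(-5, 0, -2, 1)}, i.e. iff -5y_1 - 2y_3 + y_4 = 0. When solvable, the solutions are x = y + c·(1, 3, -3, 0), c arbitrary (ker(I - K) = span{(1, 3, -3, 0)}, dimension 1).

K has rank 1, so it is an outer product K = u v^T: every row of K is a multiple of one row vector. Reading off the entries, u = (1, 3, -3, 0) and v = (-5, 0, -2, 1) (row i of K equals u_i·v^T). A rank-one matrix u v^T satisfies K u = u (v·u) and kills the (3)-dimensional subspace v^⊥, so its characteristic polynomial is lambda^3 (lambda - v·u) with v·u = tr K = 1. Hence the eigenvalues of I - K are 1 (multiplicity 3) and 1 - (1) = 0, so det(I - K) = 0. (Direct check: I - K =
[[6, 0, 2, -1],
 [15, 1, 6, -3],
 [-15, 0, -5, 3],
 [0, 0, 0, 1]]
has determinant 0.) So 1 is an eigenvalue of K and (I - K) is not invertible. The finite-dimensional Fredholm alternative says: either (I - K) is invertible, or ker(I - K) ≠ {0} and then range(I - K) = ker((I - K)^*)^⊥, with dim ker(I - K) = dim ker((I - K)^*). We are in the second case, so we need both kernels. Kernel of I - K: (I - K) u = u - u (v·u) = u - u = 0, so ker(I - K) = span{u} = span{(1, 3, -3, 0)} (it is exactly 1-dimensional because rank(I - K) = 3). Kernel of the adjoint: K is real, so (I - K)^* = I - K^T = I - v u^T, and (I - v u^T) v = v - v (u·v) = 0; hence ker((I - K)^*) = span{v} = span{(-5, 0, -2, 1)}. Therefore (I - K) x = y is solvable iff <y, v> = 0, i.e. iff -5y_1 - 2y_3 + y_4 = 0. When this holds, K y = u (v·y) = 0, so (I - K) y = y and x = y is a particular solution; the full solution set is the line x = y + c·u = y + c·(1, 3, -3, 0), c ∈ C.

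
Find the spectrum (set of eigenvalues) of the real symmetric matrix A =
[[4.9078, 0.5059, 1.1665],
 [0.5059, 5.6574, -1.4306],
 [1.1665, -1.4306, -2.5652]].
sigma(A) ≈ {-3, 5, 6}

A is real symmetric, so its spectrum consists of real eigenvalues. Expanding the characteristic polynomial of the displayed matrix gives
  det(λ I - A) = p(λ) = λ^3 + (-8)λ^2 + (-3)λ + (89.9983).
Solving p(λ) = 0 yields eigenvalues ≈ -3, 5, 6. (A is shown rounded to 4 decimals, so these recover the underlying integer eigenvalues to within that precision.)
Verification: the trace of A = 8 equals the sum of eigenvalues 8, and det(A) ≈ -89.9983 matches the eigenvalue product -90.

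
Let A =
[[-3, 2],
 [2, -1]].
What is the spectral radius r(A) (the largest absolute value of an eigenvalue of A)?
r(A) = (4 + sqrt(20))/2 ≈ 4.2361

The eigenvalues of A are the roots of its characteristic polynomial. With M = A (coefficients from the trace and determinant):
  p(λ) = det(λ I - M) = λ^2 + 4λ - 1.
For λ^2 + 4λ - 1 the discriminant is 20. It is nonnegative but not a perfect square, so the roots are real and irrational: λ = (-4 ± sqrt(20))/2 ≈ 0.2361, -4.2361.
Thus the eigenvalues (to 4 decimals) are 0.2361 (modulus 0.2361); -4.2361 (modulus 4.2361). The spectral radius is the largest modulus: r(A) = (4 + sqrt(20))/2 ≈ 4.2361. (Cross-check: r(A) ≤ ||A||_2 ≈ 4.2361; equality holds whenever A is normal, though it can also hold for some non-normal A.)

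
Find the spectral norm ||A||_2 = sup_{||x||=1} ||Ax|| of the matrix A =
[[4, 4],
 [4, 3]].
||A||_2 = sqrt((57 + sqrt(3185))/2) ≈ 7.5311 (= sqrt(largest eigenvalue of A^T A))

||A||_2 = sigma_max(A) = sqrt(lambda_max(A^T A)). Form the symmetric matrix M = A^T A =
[[32, 28],
 [28, 25]].
Its characteristic polynomial (trace, determinant of M give the coefficients) is
  p(λ) = det(λ I - M) = λ^2 - 57λ + 16.
For λ^2 - 57λ + 16 the discriminant is 3185. It is nonnegative but not a perfect square, so the roots are real and irrational: λ = (57 ± sqrt(3185))/2 ≈ 56.7179, 0.2821.
So the eigenvalues of A^T A are ≈ 0.2821, 56.7179 (all ≥ 0, as they must be for A^T A). The largest is λ_max = (57 + sqrt(3185))/2 ≈ 56.7179, hence ||A||_2 = sqrt(λ_max) = sqrt((57 + sqrt(3185))/2) ≈ 7.5311.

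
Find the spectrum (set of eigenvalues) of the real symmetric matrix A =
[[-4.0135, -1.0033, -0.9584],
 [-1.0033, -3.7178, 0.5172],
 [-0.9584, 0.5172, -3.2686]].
sigma(A) ≈ {-5, -4, -2}

A is real symmetric, so its spectrum consists of real eigenvalues. Expanding the characteristic polynomial of the displayed matrix gives
  det(λ I - A) = p(λ) = λ^3 + (11)λ^2 + (38)λ + (39.9987).
Solving p(λ) = 0 yields eigenvalues ≈ -5, -4, -2. (A is shown rounded to 4 decimals, so these recover the underlying integer eigenvalues to within that precision.)
Verification: the trace of A = -11 equals the sum of eigenvalues -11, and det(A) ≈ -39.9987 matches the eigenvalue product -40.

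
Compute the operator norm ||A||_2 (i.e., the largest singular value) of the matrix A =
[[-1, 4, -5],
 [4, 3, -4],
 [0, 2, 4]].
||A||_2 ≈ 8.6021 (= sqrt(largest eigenvalue of A^T A))

||A||_2 = sigma_max(A) = sqrt(lambda_max(A^T A)). Form the symmetric matrix M = A^T A =
[[17, 8, -11],
 [8, 29, -24],
 [-11, -24, 57]].
Its characteristic polynomial (trace, sum of principal 2x2 minors, determinant of M give the coefficients) is
  p(λ) = det(λ I - M) = λ^3 - 103λ^2 + 2354λ - 15376.
No integer candidate from the rational root theorem (±divisors of 15376) is a root, so the roots are irrational. The cubic discriminant is Δ = 126054244 > 0, so there are three distinct real roots. p(12) = -232 and p(13) = 16 have opposite signs, so a root lies in (12, 13); Newton's method refines it to λ ≈ 12.9151. p(16) = 16 and p(17) = -212 have opposite signs, so a root lies in (16, 17); Newton's method refines it to λ ≈ 16.0894. p(73) = -3404 and p(74) = 16 have opposite signs, so a root lies in (73, 74); Newton's method refines it to λ ≈ 73.9955. Check (Vieta): the three roots sum to 103, matching tr M = 103.
So the eigenvalues of A^T A are ≈ 12.9151, 16.0894, 73.9955 (all ≥ 0, as they must be for A^T A). The largest is λ_max ≈ 73.9955, hence ||A||_2 = sqrt(λ_max) ≈ 8.6021.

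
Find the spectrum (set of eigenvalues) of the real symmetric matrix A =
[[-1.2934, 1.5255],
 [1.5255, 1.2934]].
sigma(A) ≈ {-2, 2}

A is real symmetric, so its spectrum consists of real eigenvalues. Expanding the characteristic polynomial of the displayed matrix gives
  det(λ I - A) = p(λ) = λ^2 + (0)λ + (-4).
Solving p(λ) = 0 yields eigenvalues ≈ -2, 2. (A is shown rounded to 4 decimals, so these recover the underlying integer eigenvalues to within that precision.)
Verification: the trace of A = 0 equals the sum of eigenvalues 0, and det(A) ≈ -4.0000 matches the eigenvalue product -4.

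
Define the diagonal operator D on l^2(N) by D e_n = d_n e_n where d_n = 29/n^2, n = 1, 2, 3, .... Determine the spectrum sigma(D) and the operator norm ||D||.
sigma(D) = {29/n^2 : n ≥ 1} ∪ {0}; ||D|| = 29

A bounded diagonal operator on l^2 with diagonal entries d_n has spectrum equal to the closure of {d_n : n ≥ 1}: every d_n is an eigenvalue (with eigenvector e_n), so {d_n} ⊂ sigma(D); the spectrum is closed, so its closure is too; and for lambda not in the closure, (D - lambda I) has bounded inverse (the diagonal entries 1/(d_n - lambda) are bounded). For our sequence d_n = 29/n^2, n = 1, 2, 3, ...:
  - {d_n} = {29/n^2 : n ≥ 1}; the only limit point is 0
  - closure = {29/n^2 : n ≥ 1} ∪ {0}
For the norm: a diagonal operator has ||D|| = sup_n |d_n|. Here d_n = 29/n^2 is positive and decreasing, so sup_n |d_n| = d_1 = 29. So ||D|| = 29.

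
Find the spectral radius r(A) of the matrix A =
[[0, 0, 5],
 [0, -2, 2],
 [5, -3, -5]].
r(A) ≈ 7.2941

The eigenvalues of A are the roots of its characteristic polynomial. With M = A (coefficients from the trace, the sum of principal 2x2 minors, and det A):
  p(λ) = det(λ I - M) = λ^3 + 7λ^2 - 9λ - 50.
No integer candidate from the rational root theorem (±divisors of 50) is a root, so the roots are irrational. The cubic discriminant is Δ = 64685 > 0, so there are three distinct real roots. p(-8) = -42 and p(-7) = 13 have opposite signs, so a root lies in (-8, -7); Newton's method refines it to λ ≈ -7.2941. p(-3) = 13 and p(-2) = -12 have opposite signs, so a root lies in (-3, -2); Newton's method refines it to λ ≈ -2.4753. p(2) = -32 and p(3) = 13 have opposite signs, so a root lies in (2, 3); Newton's method refines it to λ ≈ 2.7694. Check (Vieta): the three roots sum to -7, matching tr M = -7.
Thus the eigenvalues (to 4 decimals) are -7.2941 (modulus 7.2941); -2.4753 (modulus 2.4753); 2.7694 (modulus 2.7694). The spectral radius is the largest modulus: r(A) ≈ 7.2941. (Cross-check: r(A) ≤ ||A||_2 ≈ 8.5603; equality holds whenever A is normal, though it can also hold for some non-normal A.)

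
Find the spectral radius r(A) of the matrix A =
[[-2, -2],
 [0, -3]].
r(A) = 3

The eigenvalues of A are the roots of its characteristic polynomial. With M = A (coefficients from the trace and determinant):
  p(λ) = det(λ I - M) = λ^2 + 5λ + 6.
For λ^2 + 5λ + 6 the discriminant is 1. It is a perfect square (1^2), so the roots are rational: λ = (-5 ± 1)/2 = -2, -3.
Thus the eigenvalues (to 4 decimals) are -2 (modulus 2); -3 (modulus 3). The spectral radius is the largest modulus: r(A) = 3. (Cross-check: r(A) ≤ ||A||_2 ≈ 3.8106; equality holds whenever A is normal, though it can also hold for some non-normal A.)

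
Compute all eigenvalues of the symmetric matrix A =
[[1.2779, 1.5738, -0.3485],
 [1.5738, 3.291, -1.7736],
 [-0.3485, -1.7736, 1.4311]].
sigma(A) ≈ {0, 1, 5}

A is real symmetric, so its spectrum consists of real eigenvalues. Expanding the characteristic polynomial of the displayed matrix gives
  det(λ I - A) = p(λ) = λ^3 + (-6)λ^2 + (5)λ + (0).
Solving p(λ) = 0 yields eigenvalues ≈ 0, 1, 5. (A is shown rounded to 4 decimals, so these recover the underlying integer eigenvalues to within that precision.)
Verification: the trace of A = 6 equals the sum of eigenvalues 6, and det(A) ≈ -0.0000 matches the eigenvalue product 0.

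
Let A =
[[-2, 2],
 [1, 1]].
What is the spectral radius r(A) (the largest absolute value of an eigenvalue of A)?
r(A) = (1 + sqrt(17))/2 ≈ 2.5616

The eigenvalues of A are the roots of its characteristic polynomial. With M = A (coefficients from the trace and determinant):
  p(λ) = det(λ I - M) = λ^2 + λ - 4.
For λ^2 + λ - 4 the discriminant is 17. It is nonnegative but not a perfect square, so the roots are real and irrational: λ = (-1 ± sqrt(17))/2 ≈ 1.5616, -2.5616.
Thus the eigenvalues (to 4 decimals) are 1.5616 (modulus 1.5616); -2.5616 (modulus 2.5616). The spectral radius is the largest modulus: r(A) = (1 + sqrt(17))/2 ≈ 2.5616. (Cross-check: r(A) ≤ ||A||_2 ≈ 2.8284; equality holds whenever A is normal, though it can also hold for some non-normal A.)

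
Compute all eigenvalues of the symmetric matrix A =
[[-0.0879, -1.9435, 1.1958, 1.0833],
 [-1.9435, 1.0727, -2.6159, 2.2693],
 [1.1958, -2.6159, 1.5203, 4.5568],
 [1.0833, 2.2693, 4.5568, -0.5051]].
sigma(A) ≈ {-6, -1, 3, 6}

A is real symmetric, so its spectrum consists of real eigenvalues. Expanding the characteristic polynomial of the displayed matrix gives
  det(λ I - A) = p(λ) = λ^4 + (-2)λ^3 + (-39)λ^2 + (72)λ + (108.0036).
Solving p(λ) = 0 yields eigenvalues ≈ -6, -1, 3, 6. (A is shown rounded to 4 decimals, so these recover the underlying integer eigenvalues to within that precision.)
Verification: the trace of A = 2 equals the sum of eigenvalues 2, and det(A) ≈ 108.0036 matches the eigenvalue product 108.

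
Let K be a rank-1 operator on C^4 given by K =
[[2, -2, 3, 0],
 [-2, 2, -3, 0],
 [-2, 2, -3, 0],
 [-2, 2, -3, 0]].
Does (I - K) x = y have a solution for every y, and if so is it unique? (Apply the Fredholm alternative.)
(I - K) is singular (det(I - K) = 0, i.e. 1 ∈ sigma(K)). (I - K) x = y is solvable iff y ⊥ ker((I - K)^*) = span{(2, -2, 3, 0)}, i.e. iff 2y_1 - 2y_2 + 3y_3 = 0. When solvable, the solutions are x = y + c·(1, -1, -1, -1), c arbitrary (ker(I - K) = span{(1, -1, -1, -1)}, dimension 1).

K has rank 1, so it is an outer product K = u v^T: every row of K is a multiple of one row vector. Reading off the entries, u = (1, -1, -1, -1) and v = (2, -2, 3, 0) (row i of K equals u_i·v^T). A rank-one matrix u v^T satisfies K u = u (v·u) and kills the (3)-dimensional subspace v^⊥, so its characteristic polynomial is lambda^3 (lambda - v·u) with v·u = tr K = 1. Hence the eigenvalues of I - K are 1 (multiplicity 3) and 1 - (1) = 0, so det(I - K) = 0. (Direct check: I - K =
[[-1, 2, -3, 0],
 [2, -1, 3, 0],
 [2, -2, 4, 0],
 [2, -2, 3, 1]]
has determinant 0.) So 1 is an eigenvalue of K and (I - K) is not invertible. The finite-dimensional Fredholm alternative says: either (I - K) is invertible, or ker(I - K) ≠ {0} and then range(I - K) = ker((I - K)^*)^⊥, with dim ker(I - K) = dim ker((I - K)^*). We are in the second case, so we need both kernels. Kernel of I - K: (I - K) u = u - u (v·u) = u - u = 0, so ker(I - K) = span{u} = span{(1, -1, -1, -1)} (it is exactly 1-dimensional because rank(I - K) = 3). Kernel of the adjoint: K is real, so (I - K)^* = I - K^T = I - v u^T, and (I - v u^T) v = v - v (u·v) = 0; hence ker((I - K)^*) = span{v} = span{(2, -2, 3, 0)}. Therefore (I - K) x = y is solvable iff <y, v> = 0, i.e. iff 2y_1 - 2y_2 + 3y_3 = 0. When this holds, K y = u (v·y) = 0, so (I - K) y = y and x = y is a particular solution; the full solution set is the line x = y + c·u = y + c·(1, -1, -1, -1), c ∈ C.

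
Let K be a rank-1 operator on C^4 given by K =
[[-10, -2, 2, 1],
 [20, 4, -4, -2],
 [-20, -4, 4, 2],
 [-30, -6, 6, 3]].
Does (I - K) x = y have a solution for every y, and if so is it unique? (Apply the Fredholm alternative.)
(I - K) is singular (det(I - K) = 0, i.e. 1 ∈ sigma(K)). (I - K) x = y is solvable iff y ⊥ ker((I - K)^*) = span{(-10, -2, 2, 1)}, i.e. iff -10y_1 - 2y_2 + 2y_3 + y_4 = 0. When solvable, the solutions are x = y + c·(1, -2, 2, 3), c arbitrary (ker(I - K) = span{(1, -2, 2, 3)}, dimension 1).

K has rank 1, so it is an outer product K = u v^T: every row of K is a multiple of one row vector. Reading off the entries, u = (1, -2, 2, 3) and v = (-10, -2, 2, 1) (row i of K equals u_i·v^T). A rank-one matrix u v^T satisfies K u = u (v·u) and kills the (3)-dimensional subspace v^⊥, so its characteristic polynomial is lambda^3 (lambda - v·u) with v·u = tr K = 1. Hence the eigenvalues of I - K are 1 (multiplicity 3) and 1 - (1) = 0, so det(I - K) = 0. (Direct check: I - K =
[[11, 2, -2, -1],
 [-20, -3, 4, 2],
 [20, 4, -3, -2],
 [30, 6, -6, -2]]
has determinant 0.) So 1 is an eigenvalue of K and (I - K) is not invertible. The finite-dimensional Fredholm alternative says: either (I - K) is invertible, or ker(I - K) ≠ {0} and then range(I - K) = ker((I - K)^*)^⊥, with dim ker(I - K) = dim ker((I - K)^*). We are in the second case, so we need both kernels. Kernel of I - K: (I - K) u = u - u (v·u) = u - u = 0, so ker(I - K) = span{u} = span{(1, -2, 2, 3)} (it is exactly 1-dimensional because rank(I - K) = 3). Kernel of the adjoint: K is real, so (I - K)^* = I - K^T = I - v u^T, and (I - v u^T) v = v - v (u·v) = 0; hence ker((I - K)^*) = span{v} = span{(-10, -2, 2, 1)}. Therefore (I - K) x = y is solvable iff <y, v> = 0, i.e. iff -10y_1 - 2y_2 + 2y_3 + y_4 = 0. When this holds, K y = u (v·y) = 0, so (I - K) y = y and x = y is a particular solution; the full solution set is the line x = y + c·u = y + c·(1, -2, 2, 3), c ∈ C.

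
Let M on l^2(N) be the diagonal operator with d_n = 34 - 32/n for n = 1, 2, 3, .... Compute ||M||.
||M|| = 34

For a diagonal operator on l^2 with entries d_n, ||M|| = sup_n |d_n|. Here d_1 = 2, d_2 = 18, ..., and d_n = 34 - 32/n increases monotonically toward 34. All terms lie in [2, 34), so |d_n| = d_n and the supremum is the limit 34, which is not attained by any individual d_n. Hence ||M|| = 34.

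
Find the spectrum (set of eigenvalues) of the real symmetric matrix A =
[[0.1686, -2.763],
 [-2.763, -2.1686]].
sigma(A) ≈ {-4, 2}

A is real symmetric, so its spectrum consists of real eigenvalues. Expanding the characteristic polynomial of the displayed matrix gives
  det(λ I - A) = p(λ) = λ^2 + (2)λ + (-8).
Solving p(λ) = 0 yields eigenvalues ≈ -4, 2. (A is shown rounded to 4 decimals, so these recover the underlying integer eigenvalues to within that precision.)
Verification: the trace of A = -2 equals the sum of eigenvalues -2, and det(A) ≈ -7.9998 matches the eigenvalue product -8.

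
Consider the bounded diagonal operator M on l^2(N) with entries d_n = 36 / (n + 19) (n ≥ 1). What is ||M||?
||M|| = 9/5 (attained at n = 1)

For M diagonal, ||M|| = sup_n |d_n| = sup_n 36/(n + 19). This is positive and strictly decreasing in n, so the supremum is attained at n = 1: d_1 = 36/(1 + 19) = 9/5. Hence ||M|| = 9/5.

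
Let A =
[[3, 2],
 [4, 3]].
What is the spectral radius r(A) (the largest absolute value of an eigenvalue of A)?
r(A) = (6 + sqrt(32))/2 ≈ 5.8284

The eigenvalues of A are the roots of its characteristic polynomial. With M = A (coefficients from the trace and determinant):
  p(λ) = det(λ I - M) = λ^2 - 6λ + 1.
For λ^2 - 6λ + 1 the discriminant is 32. It is nonnegative but not a perfect square, so the roots are real and irrational: λ = (6 ± sqrt(32))/2 ≈ 5.8284, 0.1716.
Thus the eigenvalues (to 4 decimals) are 5.8284 (modulus 5.8284); 0.1716 (modulus 0.1716). The spectral radius is the largest modulus: r(A) = (6 + sqrt(32))/2 ≈ 5.8284. (Cross-check: r(A) ≤ ||A||_2 ≈ 6.1623; equality holds whenever A is normal, though it can also hold for some non-normal A.)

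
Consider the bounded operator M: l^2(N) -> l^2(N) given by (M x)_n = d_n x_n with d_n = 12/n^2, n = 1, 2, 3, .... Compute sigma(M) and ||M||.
sigma(M) = {12/n^2 : n ≥ 1} ∪ {0}; ||M|| = 12

A bounded diagonal operator on l^2 with diagonal entries d_n has spectrum equal to the closure of {d_n : n ≥ 1}: every d_n is an eigenvalue (with eigenvector e_n), so {d_n} ⊂ sigma(M); the spectrum is closed, so its closure is too; and for lambda not in the closure, (M - lambda I) has bounded inverse (the diagonal entries 1/(d_n - lambda) are bounded). For our sequence d_n = 12/n^2, n = 1, 2, 3, ...:
  - {d_n} = {12/n^2 : n ≥ 1}; the only limit point is 0
  - closure = {12/n^2 : n ≥ 1} ∪ {0}
For the norm: a diagonal operator has ||M|| = sup_n |d_n|. Here d_n = 12/n^2 is positive and decreasing, so sup_n |d_n| = d_1 = 12. So ||M|| = 12.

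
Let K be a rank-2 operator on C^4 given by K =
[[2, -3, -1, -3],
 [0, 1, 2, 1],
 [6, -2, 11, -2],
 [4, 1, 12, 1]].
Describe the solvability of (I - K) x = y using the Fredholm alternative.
(I - K) is invertible (det(I - K) = 80 ≠ 0), so for every y in C^4 the equation (I - K) x = y has a unique solution.

K has rank 2 and factors as K = U V^T = u1 v1^T + u2 v2^T with u1 = (1, 0, 3, 2), v1 = (2, -1, 3, -1), u2 = (2, -1, -1, -3), v2 = (0, -1, -2, -1) (multiplying out reproduces the displayed K). The nonzero eigenvalues of U V^T coincide with those of the 2 x 2 matrix G = V^T U = [[v1·u1, v1·u2], [v2·u1, v2·u2]] = [[9, 5], [-8, 6]], and by the Sylvester determinant identity det(I_4 - U V^T) = det(I_2 - V^T U) = det([[-8, -5], [8, -5]]) = (-8)(-5) - (-5)(8) = 80. (Direct check: I - K =
[[-1, 3, 1, 3],
 [0, 0, -2, -1],
 [-6, 2, -10, 2],
 [-4, -1, -12, 0]]
has determinant 80.) The finite-dimensional Fredholm alternative says: either (I - K) is invertible, or ker(I - K) ≠ {0} and then range(I - K) = ker((I - K)^*)^⊥, with dim ker(I - K) = dim ker((I - K)^*). Since det(I - K) ≠ 0, 1 is not an eigenvalue of K and ker(I - K) = {0}, so we are in the first case: for every y there is a unique x = (I - K)^(-1) y. (Explicitly, by the Woodbury identity, (I - U V^T)^(-1) = I + U (I_2 - G)^(-1) V^T.)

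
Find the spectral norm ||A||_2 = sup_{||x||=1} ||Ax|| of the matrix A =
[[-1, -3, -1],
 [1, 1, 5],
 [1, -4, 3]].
||A||_2 ≈ 6.2091 (= sqrt(largest eigenvalue of A^T A))

||A||_2 = sigma_max(A) = sqrt(lambda_max(A^T A)). Form the symmetric matrix M = A^T A =
[[3, 0, 9],
 [0, 26, -4],
 [9, -4, 35]].
Its characteristic polynomial (trace, sum of principal 2x2 minors, determinant of M give the coefficients) is
  p(λ) = det(λ I - M) = λ^3 - 64λ^2 + 996λ - 576.
No integer candidate from the rational root theorem (±divisors of 576) is a root, so the roots are irrational. The cubic discriminant is Δ = 159065856 > 0, so there are three distinct real roots. p(0) = -576 and p(1) = 357 have opposite signs, so a root lies in (0, 1); Newton's method refines it to λ ≈ 0.6013. p(24) = 288 and p(25) = -51 have opposite signs, so a root lies in (24, 25); Newton's method refines it to λ ≈ 24.8458. p(38) = -272 and p(39) = 243 have opposite signs, so a root lies in (38, 39); Newton's method refines it to λ ≈ 38.5529. Check (Vieta): the three roots sum to 64, matching tr M = 64.
So the eigenvalues of A^T A are ≈ 0.6013, 24.8458, 38.5529 (all ≥ 0, as they must be for A^T A). The largest is λ_max ≈ 38.5529, hence ||A||_2 = sqrt(λ_max) ≈ 6.2091.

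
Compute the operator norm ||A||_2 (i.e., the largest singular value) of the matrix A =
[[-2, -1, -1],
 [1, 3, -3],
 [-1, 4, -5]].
||A||_2 ≈ 7.6791 (= sqrt(largest eigenvalue of A^T A))

||A||_2 = sigma_max(A) = sqrt(lambda_max(A^T A)). Form the symmetric matrix M = A^T A =
[[6, 1, 4],
 [1, 26, -28],
 [4, -28, 35]].
Its characteristic polynomial (trace, sum of principal 2x2 minors, determinant of M give the coefficients) is
  p(λ) = det(λ I - M) = λ^3 - 67λ^2 + 475λ - 81.
No integer candidate from the rational root theorem (±divisors of 81) is a root, so the roots are irrational. The cubic discriminant is Δ = 532919616 > 0, so there are three distinct real roots. p(0) = -81 and p(1) = 328 have opposite signs, so a root lies in (0, 1); Newton's method refines it to λ ≈ 0.1748. p(7) = 304 and p(8) = -57 have opposite signs, so a root lies in (7, 8); Newton's method refines it to λ ≈ 7.8571. p(58) = -2807 and p(59) = 96 have opposite signs, so a root lies in (58, 59); Newton's method refines it to λ ≈ 58.9681. Check (Vieta): the three roots sum to 67, matching tr M = 67.
So the eigenvalues of A^T A are ≈ 0.1748, 7.8571, 58.9681 (all ≥ 0, as they must be for A^T A). The largest is λ_max ≈ 58.9681, hence ||A||_2 = sqrt(λ_max) ≈ 7.6791.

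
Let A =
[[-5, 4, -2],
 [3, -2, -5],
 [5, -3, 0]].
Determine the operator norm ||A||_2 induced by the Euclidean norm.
||A||_2 ≈ 9.3874 (= sqrt(largest eigenvalue of A^T A))

||A||_2 = sigma_max(A) = sqrt(lambda_max(A^T A)). Form the symmetric matrix M = A^T A =
[[59, -41, -5],
 [-41, 29, 2],
 [-5, 2, 29]].
Its characteristic polynomial (trace, sum of principal 2x2 minors, determinant of M give the coefficients) is
  p(λ) = det(λ I - M) = λ^3 - 117λ^2 + 2553λ - 729.
No integer candidate from the rational root theorem (±divisors of 729) is a root, so the roots are irrational. The cubic discriminant is Δ = 21897324000 > 0, so there are three distinct real roots. p(0) = -729 and p(1) = 1708 have opposite signs, so a root lies in (0, 1); Newton's method refines it to λ ≈ 0.2894. p(28) = 979 and p(29) = -700 have opposite signs, so a root lies in (28, 29); Newton's method refines it to λ ≈ 28.5876. p(88) = -641 and p(89) = 4700 have opposite signs, so a root lies in (88, 89); Newton's method refines it to λ ≈ 88.123. Check (Vieta): the three roots sum to 117, matching tr M = 117.
So the eigenvalues of A^T A are ≈ 0.2894, 28.5876, 88.123 (all ≥ 0, as they must be for A^T A). The largest is λ_max ≈ 88.123, hence ||A||_2 = sqrt(λ_max) ≈ 9.3874.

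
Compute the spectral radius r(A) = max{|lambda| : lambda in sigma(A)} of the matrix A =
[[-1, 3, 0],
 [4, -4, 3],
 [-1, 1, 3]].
r(A) ≈ 6.6156

The eigenvalues of A are the roots of its characteristic polynomial. With M = A (coefficients from the trace, the sum of principal 2x2 minors, and det A):
  p(λ) = det(λ I - M) = λ^3 + 2λ^2 - 26λ + 30.
No integer candidate from the rational root theorem (±divisors of 30) is a root, so the roots are irrational. The cubic discriminant is Δ = 19668 > 0, so there are three distinct real roots. p(-7) = -33 and p(-6) = 42 have opposite signs, so a root lies in (-7, -6); Newton's method refines it to λ ≈ -6.6156. p(1) = 7 and p(2) = -6 have opposite signs, so a root lies in (1, 2); Newton's method refines it to λ ≈ 1.4183. p(3) = -3 and p(4) = 22 have opposite signs, so a root lies in (3, 4); Newton's method refines it to λ ≈ 3.1973. Check (Vieta): the three roots sum to -2, matching tr M = -2.
Thus the eigenvalues (to 4 decimals) are -6.6156 (modulus 6.6156); 1.4183 (modulus 1.4183); 3.1973 (modulus 3.1973). The spectral radius is the largest modulus: r(A) ≈ 6.6156. (Cross-check: r(A) ≤ ||A||_2 ≈ 6.9129; equality holds whenever A is normal, though it can also hold for some non-normal A.)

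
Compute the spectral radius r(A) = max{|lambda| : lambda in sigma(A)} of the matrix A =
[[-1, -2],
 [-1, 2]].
r(A) = (1 + sqrt(17))/2 ≈ 2.5616

The eigenvalues of A are the roots of its characteristic polynomial. With M = A (coefficients from the trace and determinant):
  p(λ) = det(λ I - M) = λ^2 - λ - 4.
For λ^2 - λ - 4 the discriminant is 17. It is nonnegative but not a perfect square, so the roots are real and irrational: λ = (1 ± sqrt(17))/2 ≈ 2.5616, -1.5616.
Thus the eigenvalues (to 4 decimals) are 2.5616 (modulus 2.5616); -1.5616 (modulus 1.5616). The spectral radius is the largest modulus: r(A) = (1 + sqrt(17))/2 ≈ 2.5616. (Cross-check: r(A) ≤ ||A||_2 ≈ 2.8284; equality holds whenever A is normal, though it can also hold for some non-normal A.)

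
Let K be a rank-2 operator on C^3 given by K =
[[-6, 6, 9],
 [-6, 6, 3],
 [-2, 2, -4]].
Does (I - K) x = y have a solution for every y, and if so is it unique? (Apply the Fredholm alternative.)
(I - K) is invertible (det(I - K) = 17 ≠ 0), so for every y in C^3 the equation (I - K) x = y has a unique solution.

K has rank 2 and factors as K = U V^T = u1 v1^T + u2 v2^T with u1 = (3, 3, 1), v1 = (-2, 2, 2), u2 = (-1, 1, 2), v2 = (0, 0, -3) (multiplying out reproduces the displayed K). The nonzero eigenvalues of U V^T coincide with those of the 2 x 2 matrix G = V^T U = [[v1·u1, v1·u2], [v2·u1, v2·u2]] = [[2, 8], [-3, -6]], and by the Sylvester determinant identity det(I_3 - U V^T) = det(I_2 - V^T U) = det([[-1, -8], [3, 7]]) = (-1)(7) - (-8)(3) = 17. (Direct check: I - K =
[[7, -6, -9],
 [6, -5, -3],
 [2, -2, 5]]
has determinant 17.) The finite-dimensional Fredholm alternative says: either (I - K) is invertible, or ker(I - K) ≠ {0} and then range(I - K) = ker((I - K)^*)^⊥, with dim ker(I - K) = dim ker((I - K)^*). Since det(I - K) ≠ 0, 1 is not an eigenvalue of K and ker(I - K) = {0}, so we are in the first case: for every y there is a unique x = (I - K)^(-1) y. (Explicitly, by the Woodbury identity, (I - U V^T)^(-1) = I + U (I_2 - G)^(-1) V^T.)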